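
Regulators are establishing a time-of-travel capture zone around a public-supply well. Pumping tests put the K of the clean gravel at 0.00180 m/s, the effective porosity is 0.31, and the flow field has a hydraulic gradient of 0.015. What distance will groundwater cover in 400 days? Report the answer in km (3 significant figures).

3.01 km

K = 0.00180 m/s × 86400 s/d = 155.5 m/d
Darcy flux q = K·i = 155.5 × 0.015 = 2.333 m/d
v_s = q/n_e = 2.333/0.31 = 7.525 m/d
L = v × T = 7.525 × 400 = 3010 m
   = 3.01 km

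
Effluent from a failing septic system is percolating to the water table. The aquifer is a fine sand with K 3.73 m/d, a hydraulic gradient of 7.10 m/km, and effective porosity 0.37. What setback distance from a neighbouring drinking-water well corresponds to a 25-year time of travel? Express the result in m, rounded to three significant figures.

Darcy flux q = K·i = 3.73 × 0.0071 = 0.02648 m/d
Seepage velocity v = q / n = 0.02648 / 0.37 = 0.07158 m/d
T = 25 yr × 365 = 9125 d
L = v × T = 0.07158 × 9125 = 653.1 m

653 m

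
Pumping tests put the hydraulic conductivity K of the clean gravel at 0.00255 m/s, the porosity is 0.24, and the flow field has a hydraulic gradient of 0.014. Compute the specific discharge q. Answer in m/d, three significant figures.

3.08 m/d

K = 0.00255 m/s × 86400 s/d = 220.3 m/d
Specific discharge q = 220.3 × 0.014 = 3.084 m/d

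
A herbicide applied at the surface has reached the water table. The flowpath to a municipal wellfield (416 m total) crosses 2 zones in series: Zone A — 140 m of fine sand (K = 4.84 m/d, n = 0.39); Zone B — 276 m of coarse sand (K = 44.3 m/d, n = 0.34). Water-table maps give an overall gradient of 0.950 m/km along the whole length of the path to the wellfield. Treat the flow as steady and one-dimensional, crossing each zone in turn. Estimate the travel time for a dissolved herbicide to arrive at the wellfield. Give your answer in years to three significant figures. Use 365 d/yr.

Steady 1-D flow in series ⇒ the Darcy flux q is identical in every zone and the zone head losses add (resistances L/K in series).
Σ(L/K) = 140/4.84 + 276/44.3 = 28.93 + 6.230 = 35.16 d
K_eq = L_total / Σ(L/K) = 416 / 35.16 = 11.83 m/d
q = K_eq · i = 11.83 × 9.5e-4 = 0.01124 m/d (same in every zone)
Zone A: v = q/n = 0.01124/0.39 = 0.02882 m/d → t_A = 140/0.02882 = 4857 d
Zone B: v = q/n = 0.01124/0.34 = 0.03306 m/d → t_B = 276/0.03306 = 8348 d
Total t = 4857 + 8348 = 13200 d
   = 13200 / 365 = 36.2 yr

36.2 years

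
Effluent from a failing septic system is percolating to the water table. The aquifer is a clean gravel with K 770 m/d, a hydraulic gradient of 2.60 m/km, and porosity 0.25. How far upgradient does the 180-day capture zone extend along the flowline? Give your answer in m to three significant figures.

Specific discharge q = 770 × 0.0026 = 2.002 m/d
Average linear velocity = 2.002 / 0.25 = 8.008 m/d
L = v × T = 8.008 × 180 = 1441 m

1440 m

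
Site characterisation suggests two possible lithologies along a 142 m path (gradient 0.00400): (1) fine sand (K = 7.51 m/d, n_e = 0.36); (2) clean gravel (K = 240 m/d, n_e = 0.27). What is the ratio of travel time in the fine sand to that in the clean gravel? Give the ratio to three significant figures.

42.6

Unit 1 (fine sand): v = 7.51×0.0040/0.36 = 0.08344 m/d, t = 142/0.08344 = 1702 d
Unit 2 (clean gravel): v = 240×0.0040/0.27 = 3.556 m/d, t = 142/3.556 = 39.94 d
t(fine sand) / t(clean gravel) = 1702/39.94 = 42.6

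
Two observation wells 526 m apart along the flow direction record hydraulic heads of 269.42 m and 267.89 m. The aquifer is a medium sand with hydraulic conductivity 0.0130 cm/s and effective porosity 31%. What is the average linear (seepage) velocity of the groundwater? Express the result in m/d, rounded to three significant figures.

Hydraulic gradient i = (269.42 − 267.89) / 526 = 1.53 / 526 = 0.002909
K = 0.0130 cm/s × 864 = 11.23 m/d
Darcy flux q = K·i = 11.23 × 0.002909 = 0.03267 m/d
v_s = q/n_e = 0.03267/0.31 = 0.1054 m/d

0.105 m/d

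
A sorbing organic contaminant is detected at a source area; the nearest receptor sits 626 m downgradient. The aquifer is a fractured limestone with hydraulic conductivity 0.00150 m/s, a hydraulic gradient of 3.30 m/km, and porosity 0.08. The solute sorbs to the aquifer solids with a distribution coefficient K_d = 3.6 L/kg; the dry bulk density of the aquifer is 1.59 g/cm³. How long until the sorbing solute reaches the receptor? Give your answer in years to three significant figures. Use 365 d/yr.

K = 0.00150 m/s × 86400 s/d = 129.6 m/d
q = Ki = 129.6 × 0.0033 = 0.4277 m/d
v = Ki/n = 129.6·0.0033/0.08 = 5.346 m/d
Retardation R = 1 + ρ_b·K_d/n = 1 + 1.59×3.6/0.08 = 72.55
Contaminant velocity v_c = v/R = 5.346/72.55 = 0.07369 m/d
t = L/v_c = 626/0.07369 = 8495 d
   = 8495/365 = 23.3 yr

23.3 years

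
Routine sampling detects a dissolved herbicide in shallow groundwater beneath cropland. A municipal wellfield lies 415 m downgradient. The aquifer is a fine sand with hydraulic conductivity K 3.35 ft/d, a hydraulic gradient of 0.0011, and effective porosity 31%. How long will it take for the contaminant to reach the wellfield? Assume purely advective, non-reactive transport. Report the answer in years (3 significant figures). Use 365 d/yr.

K = 3.35 ft/d × 0.3048 = 1.021 m/d
Specific discharge q = 1.021 × 0.0011 = 0.001123 m/d
Seepage velocity v = q / n = 0.001123 / 0.31 = 0.003623 m/d
t = L / v = 415 / 0.003623 = 114500 d
   = 114500 / 365 = 314 yr

314 years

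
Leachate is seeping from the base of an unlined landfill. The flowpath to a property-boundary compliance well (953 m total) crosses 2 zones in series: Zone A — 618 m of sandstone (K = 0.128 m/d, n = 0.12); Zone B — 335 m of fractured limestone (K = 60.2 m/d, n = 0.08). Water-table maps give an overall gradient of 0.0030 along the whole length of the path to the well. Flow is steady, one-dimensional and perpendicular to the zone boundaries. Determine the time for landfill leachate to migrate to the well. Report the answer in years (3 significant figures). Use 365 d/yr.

468 years

Steady 1-D flow in series ⇒ the Darcy flux q is identical in every zone and the zone head losses add (resistances L/K in series).
Σ(L/K) = 618/0.128 + 335/60.2 = 4828 + 5.565 = 4834 d
K_eq = L_total / Σ(L/K) = 953 / 4834 = 0.1972 m/d
q = K_eq · i = 0.1972 × 0.0030 = 5.915e-4 m/d (same in every zone)
Zone A: v = q/n = 5.915e-4/0.12 = 0.004929 m/d → t_A = 618/0.004929 = 125400 d
Zone B: v = q/n = 5.915e-4/0.08 = 0.007393 m/d → t_B = 335/0.007393 = 45310 d
Total t = 125400 + 45310 = 170700 d
   = 170700 / 365 = 468 yr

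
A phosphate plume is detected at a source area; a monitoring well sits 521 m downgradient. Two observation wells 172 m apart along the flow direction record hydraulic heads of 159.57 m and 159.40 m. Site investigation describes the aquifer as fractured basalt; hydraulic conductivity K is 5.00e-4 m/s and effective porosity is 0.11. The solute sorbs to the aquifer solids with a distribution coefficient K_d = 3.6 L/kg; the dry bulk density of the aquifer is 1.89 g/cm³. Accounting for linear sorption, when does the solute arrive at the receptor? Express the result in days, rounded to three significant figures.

84400 days

Hydraulic gradient i = (159.57 − 159.40) / 172 = 0.17 / 172 = 9.884e-4
K = 5.00e-4 m/s × 86400 s/d = 43.20 m/d
q = Ki = 43.20 × 9.884e-4 = 0.04270 m/d
v_s = q/n_e = 0.04270/0.11 = 0.3882 m/d
Retardation R = 1 + ρ_b·K_d/n = 1 + 1.89×3.6/0.11 = 62.85
Contaminant velocity v_c = v/R = 0.3882/62.85 = 0.006176 m/d
t = L/v_c = 521/0.006176 = 84370 d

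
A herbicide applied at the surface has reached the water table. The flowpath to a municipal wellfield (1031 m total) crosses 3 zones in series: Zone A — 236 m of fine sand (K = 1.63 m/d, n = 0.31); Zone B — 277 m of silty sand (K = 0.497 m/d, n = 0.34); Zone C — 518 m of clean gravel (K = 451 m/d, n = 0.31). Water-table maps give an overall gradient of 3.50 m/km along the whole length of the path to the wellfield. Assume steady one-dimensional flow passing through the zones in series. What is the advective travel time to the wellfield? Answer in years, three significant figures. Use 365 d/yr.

Steady 1-D flow in series ⇒ the Darcy flux q is identical in every zone and the zone head losses add (resistances L/K in series).
Σ(L/K) = 236/1.63 + 277/0.497 + 518/451 = 144.8 + 557.3 + 1.149 = 703.3 d
K_eq = L_total / Σ(L/K) = 1031 / 703.3 = 1.466 m/d
q = K_eq · i = 1.466 × 0.0035 = 0.005131 m/d (same in every zone)
Zone A: v = q/n = 0.005131/0.31 = 0.01655 m/d → t_A = 236/0.01655 = 14260 d
Zone B: v = q/n = 0.005131/0.34 = 0.01509 m/d → t_B = 277/0.01509 = 18360 d
Zone C: v = q/n = 0.005131/0.31 = 0.01655 m/d → t_C = 518/0.01655 = 31300 d
Total t = 14260 + 18360 + 31300 = 63910 d
   = 63910 / 365 = 175 yr

175 years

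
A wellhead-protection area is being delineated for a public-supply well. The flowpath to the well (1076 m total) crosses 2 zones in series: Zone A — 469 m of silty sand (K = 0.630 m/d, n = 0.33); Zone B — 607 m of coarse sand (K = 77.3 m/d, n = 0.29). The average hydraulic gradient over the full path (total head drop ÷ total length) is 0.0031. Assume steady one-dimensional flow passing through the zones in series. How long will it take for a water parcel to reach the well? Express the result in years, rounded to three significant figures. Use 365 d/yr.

For zones in series the flux q is common to all zones; the equivalent conductivity is the harmonic (thickness-weighted) mean, K_eq = L_total / Σ(L_j/K_j).
Σ(L/K) = 469/0.630 + 607/77.3 = 744.4 + 7.853 = 752.3 d
K_eq = L_total / Σ(L/K) = 1076 / 752.3 = 1.430 m/d
q = K_eq · i = 1.430 × 0.0031 = 0.004434 m/d (same in every zone)
Zone A: v = q/n = 0.004434/0.33 = 0.01344 m/d → t_A = 469/0.01344 = 34910 d
Zone B: v = q/n = 0.004434/0.29 = 0.01529 m/d → t_B = 607/0.01529 = 39700 d
Total t = 34910 + 39700 = 74610 d
   = 74610 / 365 = 204 yr

204 years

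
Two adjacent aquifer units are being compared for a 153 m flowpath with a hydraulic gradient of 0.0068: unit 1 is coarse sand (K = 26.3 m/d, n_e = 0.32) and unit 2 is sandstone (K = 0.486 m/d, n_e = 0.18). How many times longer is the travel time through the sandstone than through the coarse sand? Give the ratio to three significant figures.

Unit 1 (coarse sand): v = 26.3×0.0068/0.32 = 0.5589 m/d, t = 153/0.5589 = 273.8 d
Unit 2 (sandstone): v = 0.486×0.0068/0.18 = 0.01836 m/d, t = 153/0.01836 = 8333 d
t(sandstone) / t(coarse sand) = 8333/273.8 = 30.4

30.4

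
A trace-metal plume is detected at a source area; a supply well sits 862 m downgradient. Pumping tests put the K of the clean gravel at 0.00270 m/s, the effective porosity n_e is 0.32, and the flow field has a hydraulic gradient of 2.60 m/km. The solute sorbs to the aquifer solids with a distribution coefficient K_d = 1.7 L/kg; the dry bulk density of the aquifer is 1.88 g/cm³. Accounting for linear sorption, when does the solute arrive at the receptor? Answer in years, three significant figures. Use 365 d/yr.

K = 0.00270 m/s × 86400 s/d = 233.3 m/d
Darcy flux q = K·i = 233.3 × 0.0026 = 0.6065 m/d
Seepage velocity v = q / n = 0.6065 / 0.32 = 1.895 m/d
Retardation R = 1 + ρ_b·K_d/n = 1 + 1.88×1.7/0.32 = 10.99
Contaminant velocity v_c = v/R = 1.895/10.99 = 0.1725 m/d
t = L/v_c = 862/0.1725 = 4997 d
   = 4997/365 = 13.7 yr

13.7 years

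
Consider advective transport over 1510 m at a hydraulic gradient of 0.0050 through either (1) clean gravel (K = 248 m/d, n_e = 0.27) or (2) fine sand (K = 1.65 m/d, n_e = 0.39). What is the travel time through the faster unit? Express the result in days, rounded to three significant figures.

329 days

Unit 1 (clean gravel): v = 248×0.0050/0.27 = 4.593 m/d, t = 1510/4.593 = 328.8 d
Unit 2 (fine sand): v = 1.65×0.0050/0.39 = 0.02115 m/d, t = 1510/0.02115 = 71380 d
Faster unit: t = 329 d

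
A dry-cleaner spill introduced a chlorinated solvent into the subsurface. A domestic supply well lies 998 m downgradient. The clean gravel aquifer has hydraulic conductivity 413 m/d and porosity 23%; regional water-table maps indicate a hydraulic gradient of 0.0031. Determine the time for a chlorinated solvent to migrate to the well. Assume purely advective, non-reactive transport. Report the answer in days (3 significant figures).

179 days

q = Ki = 413 × 0.0031 = 1.280 m/d
v = Ki/n = 413·0.0031/0.23 = 5.567 m/d
t = L / v = 998 / 5.567 = 179.3 d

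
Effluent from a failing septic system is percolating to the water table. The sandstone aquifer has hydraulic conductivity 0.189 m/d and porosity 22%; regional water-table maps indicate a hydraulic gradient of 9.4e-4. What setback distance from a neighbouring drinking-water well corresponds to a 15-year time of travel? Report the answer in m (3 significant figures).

q = Ki = 0.189 × 9.4e-4 = 1.777e-4 m/d
Seepage velocity v = q / n = 1.777e-4 / 0.22 = 8.075e-4 m/d
T = 15 yr × 365 = 5475 d
L = v × T = 8.075e-4 × 5475 = 4.421 m

4.42 m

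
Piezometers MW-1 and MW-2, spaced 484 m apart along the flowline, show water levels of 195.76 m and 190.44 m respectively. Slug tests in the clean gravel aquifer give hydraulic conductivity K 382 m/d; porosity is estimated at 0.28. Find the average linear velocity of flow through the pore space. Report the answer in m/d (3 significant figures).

15.0 m/d

Hydraulic gradient i = (195.76 − 190.44) / 484 = 5.32 / 484 = 0.01099
q = Ki = 382 × 0.01099 = 4.199 m/d
Seepage velocity v = q / n = 4.199 / 0.28 = 15.00 m/d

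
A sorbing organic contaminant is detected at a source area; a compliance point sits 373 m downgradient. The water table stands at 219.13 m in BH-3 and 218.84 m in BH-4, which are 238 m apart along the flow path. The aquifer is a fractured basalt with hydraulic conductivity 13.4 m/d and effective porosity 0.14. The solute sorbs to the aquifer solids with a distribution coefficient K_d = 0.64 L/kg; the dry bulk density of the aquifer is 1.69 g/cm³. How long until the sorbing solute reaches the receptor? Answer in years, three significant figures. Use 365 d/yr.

76.5 years

Hydraulic gradient i = (219.13 − 218.84) / 238 = 0.29 / 238 = 0.001218
q = Ki = 13.4 × 0.001218 = 0.01633 m/d
Average linear velocity = 0.01633 / 0.14 = 0.1166 m/d
Retardation R = 1 + ρ_b·K_d/n = 1 + 1.69×0.64/0.14 = 8.726
Contaminant velocity v_c = v/R = 0.1166/8.726 = 0.01337 m/d
t = L/v_c = 373/0.01337 = 27910 d
   = 27910/365 = 76.5 yr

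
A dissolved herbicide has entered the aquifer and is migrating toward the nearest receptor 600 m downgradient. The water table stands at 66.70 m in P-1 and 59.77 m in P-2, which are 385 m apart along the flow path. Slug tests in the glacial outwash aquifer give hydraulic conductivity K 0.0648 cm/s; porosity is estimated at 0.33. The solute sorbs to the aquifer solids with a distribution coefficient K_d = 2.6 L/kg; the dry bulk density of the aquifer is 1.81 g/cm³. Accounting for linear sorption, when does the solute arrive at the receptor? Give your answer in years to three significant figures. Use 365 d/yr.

8.21 years

Hydraulic gradient i = (66.70 − 59.77) / 385 = 6.93 / 385 = 0.01800
K = 0.0648 cm/s × 864 = 55.99 m/d
q = Ki = 55.99 × 0.01800 = 1.008 m/d
Seepage velocity v = q / n = 1.008 / 0.33 = 3.054 m/d
Retardation R = 1 + ρ_b·K_d/n = 1 + 1.81×2.6/0.33 = 15.26
Contaminant velocity v_c = v/R = 3.054/15.26 = 0.2001 m/d
t = L/v_c = 600/0.2001 = 2998 d
   = 2998/365 = 8.21 yr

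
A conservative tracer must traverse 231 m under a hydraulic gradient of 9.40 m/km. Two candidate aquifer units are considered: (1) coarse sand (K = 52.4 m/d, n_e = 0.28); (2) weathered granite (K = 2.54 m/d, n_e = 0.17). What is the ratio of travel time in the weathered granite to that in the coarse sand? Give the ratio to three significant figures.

Unit 1 (coarse sand): v = 52.4×0.0094/0.28 = 1.759 m/d, t = 231/1.759 = 131.3 d
Unit 2 (weathered granite): v = 2.54×0.0094/0.17 = 0.1404 m/d, t = 231/0.1404 = 1645 d
t(weathered granite) / t(coarse sand) = 1645/131.3 = 12.5

12.5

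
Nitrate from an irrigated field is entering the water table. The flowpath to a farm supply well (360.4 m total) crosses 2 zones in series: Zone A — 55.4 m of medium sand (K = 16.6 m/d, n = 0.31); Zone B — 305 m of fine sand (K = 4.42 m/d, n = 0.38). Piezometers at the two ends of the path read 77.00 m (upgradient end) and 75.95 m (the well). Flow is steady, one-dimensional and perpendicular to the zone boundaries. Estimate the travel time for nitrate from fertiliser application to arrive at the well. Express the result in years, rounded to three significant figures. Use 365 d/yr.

25.1 years

Total head drop ΔH = 77.00 − 75.95 = 1.05 m
Steady 1-D flow in series ⇒ the Darcy flux q is identical in every zone and the zone head losses add (resistances L/K in series).
Σ(L/K) = 55.4/16.6 + 305/4.42 = 3.337 + 69.00 = 72.34 d
q = ΔH / Σ(L/K) = 1.05 / 72.34 = 0.01451 m/d (same in every zone)
Zone A: v = q/n = 0.01451/0.31 = 0.04682 m/d → t_A = 55.4/0.04682 = 1183 d
Zone B: v = q/n = 0.01451/0.38 = 0.03820 m/d → t_B = 305/0.03820 = 7985 d
Total t = 1183 + 7985 = 9168 d
   = 9168 / 365 = 25.1 yr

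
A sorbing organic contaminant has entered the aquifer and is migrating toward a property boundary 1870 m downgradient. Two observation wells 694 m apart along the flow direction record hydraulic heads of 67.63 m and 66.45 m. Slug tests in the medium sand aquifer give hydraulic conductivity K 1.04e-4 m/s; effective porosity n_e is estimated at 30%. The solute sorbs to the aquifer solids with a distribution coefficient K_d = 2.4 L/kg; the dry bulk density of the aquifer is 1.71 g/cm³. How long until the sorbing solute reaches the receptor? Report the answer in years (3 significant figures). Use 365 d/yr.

1480 years

Hydraulic gradient i = (67.63 − 66.45) / 694 = 1.18 / 694 = 0.001700
K = 1.04e-4 m/s × 86400 s/d = 8.986 m/d
Darcy flux q = K·i = 8.986 × 0.001700 = 0.01528 m/d
v = Ki/n = 8.986·0.001700/0.30 = 0.05093 m/d
Retardation R = 1 + ρ_b·K_d/n = 1 + 1.71×2.4/0.30 = 14.68
Contaminant velocity v_c = v/R = 0.05093/14.68 = 0.003469 m/d
t = L/v_c = 1870/0.003469 = 539000 d
   = 539000/365 = 1480 yr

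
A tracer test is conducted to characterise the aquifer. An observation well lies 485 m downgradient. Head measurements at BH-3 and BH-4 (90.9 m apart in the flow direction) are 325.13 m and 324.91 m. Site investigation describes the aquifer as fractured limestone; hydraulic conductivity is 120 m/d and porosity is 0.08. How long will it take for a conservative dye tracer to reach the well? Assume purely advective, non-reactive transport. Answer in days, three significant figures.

134 days

Hydraulic gradient i = (325.13 − 324.91) / 90.9 = 0.22 / 90.9 = 0.002420
Specific discharge q = 120 × 0.002420 = 0.2904 m/d
Average linear velocity = 0.2904 / 0.08 = 3.630 m/d
t = L / v = 485 / 3.630 = 133.6 d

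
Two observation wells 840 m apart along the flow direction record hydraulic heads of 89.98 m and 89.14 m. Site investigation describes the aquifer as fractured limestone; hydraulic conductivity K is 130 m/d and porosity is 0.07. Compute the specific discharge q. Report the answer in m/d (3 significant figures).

0.130 m/d

Hydraulic gradient i = (89.98 − 89.14) / 840 = 0.84 / 840 = 0.001000
Darcy flux q = K·i = 130 × 0.001000 = 0.1300 m/d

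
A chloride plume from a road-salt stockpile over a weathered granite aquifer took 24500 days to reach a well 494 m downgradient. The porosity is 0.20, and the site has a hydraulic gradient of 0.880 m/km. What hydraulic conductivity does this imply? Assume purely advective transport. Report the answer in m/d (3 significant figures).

v = L / t = 494 / 24500 = 0.02016 m/d
K = v · n / i = 0.02016 × 0.20 / 8.8e-4 = 4.58 m/d

4.58 m/d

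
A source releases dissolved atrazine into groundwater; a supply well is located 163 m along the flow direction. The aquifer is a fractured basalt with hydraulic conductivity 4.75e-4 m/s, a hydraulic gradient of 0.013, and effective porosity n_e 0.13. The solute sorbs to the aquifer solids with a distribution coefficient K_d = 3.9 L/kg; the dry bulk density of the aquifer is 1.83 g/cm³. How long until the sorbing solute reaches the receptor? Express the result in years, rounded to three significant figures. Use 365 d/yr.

6.08 years

K = 4.75e-4 m/s × 86400 s/d = 41.04 m/d
q = Ki = 41.04 × 0.013 = 0.5335 m/d
v = Ki/n = 41.04·0.013/0.13 = 4.104 m/d
Retardation R = 1 + ρ_b·K_d/n = 1 + 1.83×3.9/0.13 = 55.90
Contaminant velocity v_c = v/R = 4.104/55.90 = 0.07342 m/d
t = L/v_c = 163/0.07342 = 2220 d
   = 2220/365 = 6.08 yr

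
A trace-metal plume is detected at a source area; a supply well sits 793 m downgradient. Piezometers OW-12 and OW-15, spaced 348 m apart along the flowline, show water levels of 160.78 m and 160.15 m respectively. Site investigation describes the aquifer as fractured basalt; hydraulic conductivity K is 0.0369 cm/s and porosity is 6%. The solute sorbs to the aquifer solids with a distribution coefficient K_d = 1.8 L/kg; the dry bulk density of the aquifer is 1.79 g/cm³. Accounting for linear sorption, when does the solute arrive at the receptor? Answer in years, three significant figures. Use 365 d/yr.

124 years

Hydraulic gradient i = (160.78 − 160.15) / 348 = 0.63 / 348 = 0.001810
K = 0.0369 cm/s × 864 = 31.88 m/d
Specific discharge q = 31.88 × 0.001810 = 0.05772 m/d
Seepage velocity v = q / n = 0.05772 / 0.06 = 0.9619 m/d
Retardation R = 1 + ρ_b·K_d/n = 1 + 1.79×1.8/0.06 = 54.70
Contaminant velocity v_c = v/R = 0.9619/54.70 = 0.01759 m/d
t = L/v_c = 793/0.01759 = 45090 d
   = 45090/365 = 124 yr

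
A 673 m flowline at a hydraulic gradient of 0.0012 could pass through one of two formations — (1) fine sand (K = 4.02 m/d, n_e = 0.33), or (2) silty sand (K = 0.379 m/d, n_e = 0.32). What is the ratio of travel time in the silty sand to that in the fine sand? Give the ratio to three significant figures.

Unit 1 (fine sand): v = 4.02×0.0012/0.33 = 0.01462 m/d, t = 673/0.01462 = 46040 d
Unit 2 (silty sand): v = 0.379×0.0012/0.32 = 0.001421 m/d, t = 673/0.001421 = 473500 d
t(silty sand) / t(fine sand) = 473500/46040 = 10.3

10.3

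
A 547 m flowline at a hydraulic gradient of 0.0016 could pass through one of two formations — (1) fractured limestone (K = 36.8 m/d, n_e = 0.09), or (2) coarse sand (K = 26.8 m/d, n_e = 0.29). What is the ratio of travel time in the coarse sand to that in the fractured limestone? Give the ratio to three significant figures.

4.42

Unit 1 (fractured limestone): v = 36.8×0.0016/0.09 = 0.6542 m/d, t = 547/0.6542 = 836.1 d
Unit 2 (coarse sand): v = 26.8×0.0016/0.29 = 0.1479 m/d, t = 547/0.1479 = 3699 d
t(coarse sand) / t(fractured limestone) = 3699/836.1 = 4.42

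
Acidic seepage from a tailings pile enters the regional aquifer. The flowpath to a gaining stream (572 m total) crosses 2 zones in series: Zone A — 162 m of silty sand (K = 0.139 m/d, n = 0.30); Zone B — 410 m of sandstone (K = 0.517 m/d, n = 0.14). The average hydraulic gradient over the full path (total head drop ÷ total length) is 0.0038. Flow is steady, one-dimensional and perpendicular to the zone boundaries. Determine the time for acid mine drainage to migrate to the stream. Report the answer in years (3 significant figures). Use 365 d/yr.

262 years

For zones in series the flux q is common to all zones; the equivalent conductivity is the harmonic (thickness-weighted) mean, K_eq = L_total / Σ(L_j/K_j).
Σ(L/K) = 162/0.139 + 410/0.517 = 1165 + 793.0 = 1959 d
K_eq = L_total / Σ(L/K) = 572 / 1959 = 0.2921 m/d
q = K_eq · i = 0.2921 × 0.0038 = 0.001110 m/d (same in every zone)
Zone A: v = q/n = 0.001110/0.30 = 0.003699 m/d → t_A = 162/0.003699 = 43790 d
Zone B: v = q/n = 0.001110/0.14 = 0.007927 m/d → t_B = 410/0.007927 = 51720 d
Total t = 43790 + 51720 = 95510 d
   = 95510 / 365 = 262 yr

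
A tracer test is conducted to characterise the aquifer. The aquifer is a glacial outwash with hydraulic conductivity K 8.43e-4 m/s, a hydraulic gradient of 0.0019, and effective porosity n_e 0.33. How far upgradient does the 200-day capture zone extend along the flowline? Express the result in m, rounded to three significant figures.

83.9 m

K = 8.43e-4 m/s × 86400 s/d = 72.84 m/d
Specific discharge q = 72.84 × 0.0019 = 0.1384 m/d
Average linear velocity = 0.1384 / 0.33 = 0.4194 m/d
L = v × T = 0.4194 × 200 = 83.87 m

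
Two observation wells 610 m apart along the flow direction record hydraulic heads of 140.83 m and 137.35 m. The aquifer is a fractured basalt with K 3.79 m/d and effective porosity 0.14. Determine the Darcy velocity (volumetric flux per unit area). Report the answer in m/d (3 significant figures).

0.0216 m/d

Hydraulic gradient i = (140.83 − 137.35) / 610 = 3.48 / 610 = 0.005705
q = Ki = 3.79 × 0.005705 = 0.02162 m/d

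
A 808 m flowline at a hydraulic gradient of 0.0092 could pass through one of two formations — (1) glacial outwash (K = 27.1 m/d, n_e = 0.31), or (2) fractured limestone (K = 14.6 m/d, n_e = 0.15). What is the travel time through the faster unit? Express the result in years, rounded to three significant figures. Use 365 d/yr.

2.47 years

Unit 1 (glacial outwash): v = 27.1×0.0092/0.31 = 0.8043 m/d, t = 808/0.8043 = 1005 d
Unit 2 (fractured limestone): v = 14.6×0.0092/0.15 = 0.8955 m/d, t = 808/0.8955 = 902.3 d
Faster: 902.3 d / 365 = 2.47 yr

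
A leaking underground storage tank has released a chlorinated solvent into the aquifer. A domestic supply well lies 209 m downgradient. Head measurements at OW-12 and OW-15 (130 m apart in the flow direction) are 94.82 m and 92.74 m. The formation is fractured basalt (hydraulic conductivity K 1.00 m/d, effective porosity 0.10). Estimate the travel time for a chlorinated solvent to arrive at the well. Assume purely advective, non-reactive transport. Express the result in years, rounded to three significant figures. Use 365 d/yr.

Hydraulic gradient i = (94.82 − 92.74) / 130 = 2.08 / 130 = 0.01600
Specific discharge q = 1.00 × 0.01600 = 0.01600 m/d
Seepage velocity v = q / n = 0.01600 / 0.10 = 0.1600 m/d
t = L / v = 209 / 0.1600 = 1306 d
   = 1306 / 365 = 3.58 yr

3.58 years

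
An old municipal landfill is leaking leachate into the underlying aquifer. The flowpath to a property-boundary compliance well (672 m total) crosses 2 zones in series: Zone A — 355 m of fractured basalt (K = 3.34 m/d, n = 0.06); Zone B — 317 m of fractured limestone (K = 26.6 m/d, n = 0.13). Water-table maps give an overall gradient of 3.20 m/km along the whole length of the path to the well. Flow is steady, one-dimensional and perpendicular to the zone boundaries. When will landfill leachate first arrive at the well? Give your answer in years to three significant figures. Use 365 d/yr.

9.41 years

Continuity: the same q passes through each zone, so ΔH = q·Σ(L_j/K_j) — the zones act as resistances in series.
Σ(L/K) = 355/3.34 + 317/26.6 = 106.3 + 11.92 = 118.2 d
K_eq = L_total / Σ(L/K) = 672 / 118.2 = 5.685 m/d
q = K_eq · i = 5.685 × 0.0032 = 0.01819 m/d (same in every zone)
Zone A: v = q/n = 0.01819/0.06 = 0.3032 m/d → t_A = 355/0.3032 = 1171 d
Zone B: v = q/n = 0.01819/0.13 = 0.1399 m/d → t_B = 317/0.1399 = 2265 d
Total t = 1171 + 2265 = 3436 d
   = 3436 / 365 = 9.41 yr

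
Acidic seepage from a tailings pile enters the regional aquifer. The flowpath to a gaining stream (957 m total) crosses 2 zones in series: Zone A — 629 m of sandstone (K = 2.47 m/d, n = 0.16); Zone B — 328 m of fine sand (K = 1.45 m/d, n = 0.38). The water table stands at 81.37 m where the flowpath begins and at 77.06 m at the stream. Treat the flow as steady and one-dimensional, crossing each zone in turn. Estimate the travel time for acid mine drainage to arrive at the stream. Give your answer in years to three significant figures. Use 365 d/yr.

Total head drop ΔH = 81.37 − 77.06 = 4.31 m
Continuity: the same q passes through each zone, so ΔH = q·Σ(L_j/K_j) — the zones act as resistances in series.
Σ(L/K) = 629/2.47 + 328/1.45 = 254.7 + 226.2 = 480.9 d
q = ΔH / Σ(L/K) = 4.31 / 480.9 = 0.008963 m/d (same in every zone)
Zone A: v = q/n = 0.008963/0.16 = 0.05602 m/d → t_A = 629/0.05602 = 11230 d
Zone B: v = q/n = 0.008963/0.38 = 0.02359 m/d → t_B = 328/0.02359 = 13910 d
Total t = 11230 + 13910 = 25130 d
   = 25130 / 365 = 68.9 yr

68.9 years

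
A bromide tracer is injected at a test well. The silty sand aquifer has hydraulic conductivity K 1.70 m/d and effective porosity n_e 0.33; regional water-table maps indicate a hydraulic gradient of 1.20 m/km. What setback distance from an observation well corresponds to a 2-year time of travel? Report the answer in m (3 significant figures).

4.51 m

q = Ki = 1.70 × 0.0012 = 0.002040 m/d
v_s = q/n_e = 0.002040/0.33 = 0.006182 m/d
T = 2 yr × 365 = 730 d
L = v × T = 0.006182 × 730 = 4.513 m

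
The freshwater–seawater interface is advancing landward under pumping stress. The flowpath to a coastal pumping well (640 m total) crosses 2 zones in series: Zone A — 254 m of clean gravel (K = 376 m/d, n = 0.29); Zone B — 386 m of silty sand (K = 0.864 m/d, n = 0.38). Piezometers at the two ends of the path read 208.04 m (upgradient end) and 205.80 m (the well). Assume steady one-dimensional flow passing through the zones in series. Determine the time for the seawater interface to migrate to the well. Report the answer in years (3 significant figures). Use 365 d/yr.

121 years

Total head drop ΔH = 208.04 − 205.80 = 2.24 m
Steady 1-D flow in series ⇒ the Darcy flux q is identical in every zone and the zone head losses add (resistances L/K in series).
Σ(L/K) = 254/376 + 386/0.864 = 0.6755 + 446.8 = 447.4 d
q = ΔH / Σ(L/K) = 2.24 / 447.4 = 0.005006 m/d (same in every zone)
Zone A: v = q/n = 0.005006/0.29 = 0.01726 m/d → t_A = 254/0.01726 = 14710 d
Zone B: v = q/n = 0.005006/0.38 = 0.01317 m/d → t_B = 386/0.01317 = 29300 d
Total t = 14710 + 29300 = 44010 d
   = 44010 / 365 = 121 yr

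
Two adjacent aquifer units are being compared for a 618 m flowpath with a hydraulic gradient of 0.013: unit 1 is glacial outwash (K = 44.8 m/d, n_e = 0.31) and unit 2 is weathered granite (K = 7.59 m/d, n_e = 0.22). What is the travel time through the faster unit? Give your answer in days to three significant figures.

Unit 1 (glacial outwash): v = 44.8×0.013/0.31 = 1.879 m/d, t = 618/1.879 = 328.9 d
Unit 2 (weathered granite): v = 7.59×0.013/0.22 = 0.4485 m/d, t = 618/0.4485 = 1378 d
Faster unit: t = 329 d

329 days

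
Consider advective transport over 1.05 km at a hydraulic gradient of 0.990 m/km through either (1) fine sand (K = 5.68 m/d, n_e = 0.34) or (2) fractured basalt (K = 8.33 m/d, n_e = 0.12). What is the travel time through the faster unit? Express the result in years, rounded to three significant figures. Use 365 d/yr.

41.9 years

Unit 1 (fine sand): v = 5.68×9.9e-4/0.34 = 0.01654 m/d, t = 1050/0.01654 = 63490 d
Unit 2 (fractured basalt): v = 8.33×9.9e-4/0.12 = 0.06872 m/d, t = 1050/0.06872 = 15280 d
Faster: 15280 d / 365 = 41.9 yr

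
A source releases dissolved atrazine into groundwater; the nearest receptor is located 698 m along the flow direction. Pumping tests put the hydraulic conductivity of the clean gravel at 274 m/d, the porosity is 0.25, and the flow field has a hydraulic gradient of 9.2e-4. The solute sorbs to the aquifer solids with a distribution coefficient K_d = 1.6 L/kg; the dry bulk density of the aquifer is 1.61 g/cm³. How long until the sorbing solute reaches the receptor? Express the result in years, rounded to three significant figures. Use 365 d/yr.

Darcy flux q = K·i = 274 × 9.2e-4 = 0.2521 m/d
v = Ki/n = 274·9.2e-4/0.25 = 1.008 m/d
Retardation R = 1 + ρ_b·K_d/n = 1 + 1.61×1.6/0.25 = 11.30
Contaminant velocity v_c = v/R = 1.008/11.30 = 0.08920 m/d
t = L/v_c = 698/0.08920 = 7825 d
   = 7825/365 = 21.4 yr

21.4 years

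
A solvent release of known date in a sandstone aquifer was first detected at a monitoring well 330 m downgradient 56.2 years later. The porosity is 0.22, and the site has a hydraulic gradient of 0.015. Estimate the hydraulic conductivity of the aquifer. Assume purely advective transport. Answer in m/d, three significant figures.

0.236 m/d

t = 56.2 years = 20510 d
v = L / t = 330 / 20510 = 0.01609 m/d
K = v · n / i = 0.01609 × 0.22 / 0.015 = 0.236 m/d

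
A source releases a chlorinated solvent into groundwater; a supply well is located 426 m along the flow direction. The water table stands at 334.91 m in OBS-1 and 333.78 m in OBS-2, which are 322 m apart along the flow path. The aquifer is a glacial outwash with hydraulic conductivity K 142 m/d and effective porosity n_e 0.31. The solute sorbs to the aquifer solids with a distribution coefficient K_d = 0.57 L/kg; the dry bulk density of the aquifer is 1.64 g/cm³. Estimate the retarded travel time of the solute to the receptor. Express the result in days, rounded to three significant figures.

1060 days

Hydraulic gradient i = (334.91 − 333.78) / 322 = 1.13 / 322 = 0.003509
Darcy flux q = K·i = 142 × 0.003509 = 0.4983 m/d
v = Ki/n = 142·0.003509/0.31 = 1.607 m/d
Retardation R = 1 + ρ_b·K_d/n = 1 + 1.64×0.57/0.31 = 4.015
Contaminant velocity v_c = v/R = 1.607/4.015 = 0.4003 m/d
t = L/v_c = 426/0.4003 = 1064 d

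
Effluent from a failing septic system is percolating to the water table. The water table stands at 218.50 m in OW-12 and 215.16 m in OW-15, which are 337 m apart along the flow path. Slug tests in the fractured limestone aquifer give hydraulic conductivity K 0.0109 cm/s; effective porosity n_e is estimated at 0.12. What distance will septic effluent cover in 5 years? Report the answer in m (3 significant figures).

1420 m

Hydraulic gradient i = (218.50 − 215.16) / 337 = 3.34 / 337 = 0.009911
K = 0.0109 cm/s × 864 = 9.418 m/d
Specific discharge q = 9.418 × 0.009911 = 0.09334 m/d
v = Ki/n = 9.418·0.009911/0.12 = 0.7778 m/d
T = 5 yr × 365 = 1825 d
L = v × T = 0.7778 × 1825 = 1420 m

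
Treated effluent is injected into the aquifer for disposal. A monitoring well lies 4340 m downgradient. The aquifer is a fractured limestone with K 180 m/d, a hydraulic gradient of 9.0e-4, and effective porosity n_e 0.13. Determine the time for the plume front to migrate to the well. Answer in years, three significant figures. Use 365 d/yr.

Specific discharge q = 180 × 9.0e-4 = 0.1620 m/d
Average linear velocity = 0.1620 / 0.13 = 1.246 m/d
t = L / v = 4340 / 1.246 = 3483 d
   = 3483 / 365 = 9.54 yr

9.54 years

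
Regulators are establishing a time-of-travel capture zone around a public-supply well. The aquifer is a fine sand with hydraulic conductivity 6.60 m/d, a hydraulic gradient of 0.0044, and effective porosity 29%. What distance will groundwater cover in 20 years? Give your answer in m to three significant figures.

Darcy flux q = K·i = 6.60 × 0.0044 = 0.02904 m/d
v_s = q/n_e = 0.02904/0.29 = 0.1001 m/d
T = 20 yr × 365 = 7300 d
L = v × T = 0.1001 × 7300 = 731.0 m

731 m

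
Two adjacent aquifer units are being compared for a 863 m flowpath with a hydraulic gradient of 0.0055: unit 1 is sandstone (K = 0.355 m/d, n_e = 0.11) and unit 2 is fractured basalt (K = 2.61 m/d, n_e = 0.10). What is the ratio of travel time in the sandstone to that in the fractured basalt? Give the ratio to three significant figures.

Unit 1 (sandstone): v = 0.355×0.0055/0.11 = 0.01775 m/d, t = 863/0.01775 = 48620 d
Unit 2 (fractured basalt): v = 2.61×0.0055/0.10 = 0.1435 m/d, t = 863/0.1435 = 6012 d
t(sandstone) / t(fractured basalt) = 48620/6012 = 8.09

8.09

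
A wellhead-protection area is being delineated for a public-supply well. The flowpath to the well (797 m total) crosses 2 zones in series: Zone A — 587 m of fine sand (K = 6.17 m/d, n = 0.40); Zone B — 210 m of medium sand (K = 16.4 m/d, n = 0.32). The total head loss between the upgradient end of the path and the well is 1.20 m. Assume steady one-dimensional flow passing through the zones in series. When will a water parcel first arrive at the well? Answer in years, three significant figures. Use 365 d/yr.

74.4 years

Continuity: the same q passes through each zone, so ΔH = q·Σ(L_j/K_j) — the zones act as resistances in series.
Σ(L/K) = 587/6.17 + 210/16.4 = 95.14 + 12.80 = 107.9 d
q = ΔH / Σ(L/K) = 1.20 / 107.9 = 0.01112 m/d (same in every zone)
Zone A: v = q/n = 0.01112/0.40 = 0.02779 m/d → t_A = 587/0.02779 = 21120 d
Zone B: v = q/n = 0.01112/0.32 = 0.03474 m/d → t_B = 210/0.03474 = 6045 d
Total t = 21120 + 6045 = 27170 d
   = 27170 / 365 = 74.4 yr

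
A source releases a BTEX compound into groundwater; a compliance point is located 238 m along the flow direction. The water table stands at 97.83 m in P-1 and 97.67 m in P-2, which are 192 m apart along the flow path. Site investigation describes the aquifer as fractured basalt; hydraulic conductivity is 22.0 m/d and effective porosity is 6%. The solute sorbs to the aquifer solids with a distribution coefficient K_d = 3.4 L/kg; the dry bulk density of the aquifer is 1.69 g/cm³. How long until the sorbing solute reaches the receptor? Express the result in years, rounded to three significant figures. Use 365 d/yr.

206 years

Hydraulic gradient i = (97.83 − 97.67) / 192 = 0.16 / 192 = 8.333e-4
q = Ki = 22.0 × 8.333e-4 = 0.01833 m/d
Average linear velocity = 0.01833 / 0.06 = 0.3056 m/d
Retardation R = 1 + ρ_b·K_d/n = 1 + 1.69×3.4/0.06 = 96.77
Contaminant velocity v_c = v/R = 0.3056/96.77 = 0.003158 m/d
t = L/v_c = 238/0.003158 = 75370 d
   = 75370/365 = 206 yr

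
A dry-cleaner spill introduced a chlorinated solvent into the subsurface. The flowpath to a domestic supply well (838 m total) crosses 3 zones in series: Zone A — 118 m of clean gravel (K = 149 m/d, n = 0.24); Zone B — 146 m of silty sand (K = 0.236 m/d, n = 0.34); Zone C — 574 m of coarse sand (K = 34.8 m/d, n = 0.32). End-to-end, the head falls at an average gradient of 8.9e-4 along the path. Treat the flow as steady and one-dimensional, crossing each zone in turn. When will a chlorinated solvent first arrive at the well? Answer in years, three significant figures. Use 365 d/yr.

Continuity: the same q passes through each zone, so ΔH = q·Σ(L_j/K_j) — the zones act as resistances in series.
Σ(L/K) = 118/149 + 146/0.236 + 574/34.8 = 0.7919 + 618.6 + 16.49 = 635.9 d
K_eq = L_total / Σ(L/K) = 838 / 635.9 = 1.318 m/d
q = K_eq · i = 1.318 × 8.9e-4 = 0.001173 m/d (same in every zone)
Zone A: v = q/n = 0.001173/0.24 = 0.004887 m/d → t_A = 118/0.004887 = 24150 d
Zone B: v = q/n = 0.001173/0.34 = 0.003449 m/d → t_B = 146/0.003449 = 42330 d
Zone C: v = q/n = 0.001173/0.32 = 0.003665 m/d → t_C = 574/0.003665 = 156600 d
Total t = 24150 + 42330 + 156600 = 223100 d
   = 223100 / 365 = 611 yr

611 years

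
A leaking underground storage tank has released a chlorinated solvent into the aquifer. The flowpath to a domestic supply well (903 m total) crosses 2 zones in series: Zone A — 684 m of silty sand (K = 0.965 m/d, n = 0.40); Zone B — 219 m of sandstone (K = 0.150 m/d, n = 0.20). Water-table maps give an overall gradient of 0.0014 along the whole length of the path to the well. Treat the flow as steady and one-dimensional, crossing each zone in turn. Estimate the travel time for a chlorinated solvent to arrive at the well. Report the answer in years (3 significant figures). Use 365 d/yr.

Steady 1-D flow in series ⇒ the Darcy flux q is identical in every zone and the zone head losses add (resistances L/K in series).
Σ(L/K) = 684/0.965 + 219/0.150 = 708.8 + 1460 = 2169 d
K_eq = L_total / Σ(L/K) = 903 / 2169 = 0.4164 m/d
q = K_eq · i = 0.4164 × 0.0014 = 5.829e-4 m/d (same in every zone)
Zone A: v = q/n = 5.829e-4/0.40 = 0.001457 m/d → t_A = 684/0.001457 = 469400 d
Zone B: v = q/n = 5.829e-4/0.20 = 0.002915 m/d → t_B = 219/0.002915 = 75140 d
Total t = 469400 + 75140 = 544500 d
   = 544500 / 365 = 1490 yr

1490 years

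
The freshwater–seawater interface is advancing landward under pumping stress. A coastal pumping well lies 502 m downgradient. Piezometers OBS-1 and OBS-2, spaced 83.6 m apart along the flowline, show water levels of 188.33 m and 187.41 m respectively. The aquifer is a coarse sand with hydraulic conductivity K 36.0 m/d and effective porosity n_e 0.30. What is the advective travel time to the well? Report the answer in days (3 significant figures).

Hydraulic gradient i = (188.33 − 187.41) / 83.6 = 0.92 / 83.6 = 0.01100
Specific discharge q = 36.0 × 0.01100 = 0.3962 m/d
v = Ki/n = 36.0·0.01100/0.30 = 1.321 m/d
t = L / v = 502 / 1.321 = 380.1 d

380 days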